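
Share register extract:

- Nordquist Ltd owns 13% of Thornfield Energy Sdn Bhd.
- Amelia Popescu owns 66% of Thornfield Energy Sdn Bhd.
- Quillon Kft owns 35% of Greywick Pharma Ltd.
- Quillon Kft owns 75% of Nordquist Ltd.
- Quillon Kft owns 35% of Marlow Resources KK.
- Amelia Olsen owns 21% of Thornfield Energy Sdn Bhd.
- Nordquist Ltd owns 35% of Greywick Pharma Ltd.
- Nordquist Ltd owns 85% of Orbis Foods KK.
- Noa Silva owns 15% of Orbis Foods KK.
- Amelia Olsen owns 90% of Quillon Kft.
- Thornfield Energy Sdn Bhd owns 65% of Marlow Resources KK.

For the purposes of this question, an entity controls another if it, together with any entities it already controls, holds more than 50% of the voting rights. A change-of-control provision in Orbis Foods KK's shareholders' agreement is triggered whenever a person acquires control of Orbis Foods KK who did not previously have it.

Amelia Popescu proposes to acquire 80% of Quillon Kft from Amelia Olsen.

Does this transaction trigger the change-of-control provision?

Yes

The purchase adds only to Amelia Popescu's holdings (Amelia Olsen's stake shrinks), so Amelia Popescu is the only person who could newly come to control Orbis.
Amelia Popescu holds 66% of Thornfield, so Amelia Popescu controls Thornfield.
Thornfield holds 65% of Marlow, so Amelia Popescu controls Marlow.
Neither Amelia Popescu nor any entity Amelia Popescu controls holds any voting interest in Orbis.
So before the transaction, Amelia Popescu does not control Orbis.
After the purchase, Amelia Popescu holds 80% of Quillon directly, and Amelia Olsen's stake falls to 10%.
Amelia Popescu holds 80% of Quillon, so Amelia Popescu controls Quillon.
Quillon holds 75% of Nordquist, so Amelia Popescu controls Nordquist.
Nordquist holds 85% of Orbis, so Amelia Popescu controls Orbis.
Amelia Popescu did not control Orbis before and does after, so the clause is triggered.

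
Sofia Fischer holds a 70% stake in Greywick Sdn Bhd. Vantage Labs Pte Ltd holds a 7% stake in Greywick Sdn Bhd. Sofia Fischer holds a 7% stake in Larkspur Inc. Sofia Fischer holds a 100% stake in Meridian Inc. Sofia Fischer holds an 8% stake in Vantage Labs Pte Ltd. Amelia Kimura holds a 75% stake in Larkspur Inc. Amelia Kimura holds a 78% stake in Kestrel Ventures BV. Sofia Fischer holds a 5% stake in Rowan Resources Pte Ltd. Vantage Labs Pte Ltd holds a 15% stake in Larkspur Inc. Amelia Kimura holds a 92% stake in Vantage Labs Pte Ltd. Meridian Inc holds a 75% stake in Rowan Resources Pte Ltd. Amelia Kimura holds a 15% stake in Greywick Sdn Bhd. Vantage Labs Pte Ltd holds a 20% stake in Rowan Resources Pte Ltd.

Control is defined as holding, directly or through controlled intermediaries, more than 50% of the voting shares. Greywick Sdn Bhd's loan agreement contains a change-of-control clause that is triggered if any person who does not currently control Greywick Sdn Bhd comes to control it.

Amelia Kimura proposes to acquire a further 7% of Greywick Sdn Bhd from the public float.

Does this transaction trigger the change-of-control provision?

No

The purchase changes only Amelia's holdings, so Amelia is the only person who could newly come to control Greywick.
Amelia holds 92% of Vantage, so Amelia controls Vantage.
Amelia holds 78% of Kestrel, so Amelia controls Kestrel.
Amelia and Vantage together hold 75% + 15% = 90% of Larkspur, so Amelia controls Larkspur.
In Greywick, Amelia's side holds only 7% + 15% = 22%, not > 50%.
So before the transaction, Amelia does not control Greywick.
After the purchase, Amelia's direct stake in Greywick rises to 15% + 7% = 22%.
After the transaction, Amelia's side holds 7% + 22% = 29% of Greywick, not > 50%, so Amelia still does not control Greywick.
No new person acquires control, so the clause is not triggered.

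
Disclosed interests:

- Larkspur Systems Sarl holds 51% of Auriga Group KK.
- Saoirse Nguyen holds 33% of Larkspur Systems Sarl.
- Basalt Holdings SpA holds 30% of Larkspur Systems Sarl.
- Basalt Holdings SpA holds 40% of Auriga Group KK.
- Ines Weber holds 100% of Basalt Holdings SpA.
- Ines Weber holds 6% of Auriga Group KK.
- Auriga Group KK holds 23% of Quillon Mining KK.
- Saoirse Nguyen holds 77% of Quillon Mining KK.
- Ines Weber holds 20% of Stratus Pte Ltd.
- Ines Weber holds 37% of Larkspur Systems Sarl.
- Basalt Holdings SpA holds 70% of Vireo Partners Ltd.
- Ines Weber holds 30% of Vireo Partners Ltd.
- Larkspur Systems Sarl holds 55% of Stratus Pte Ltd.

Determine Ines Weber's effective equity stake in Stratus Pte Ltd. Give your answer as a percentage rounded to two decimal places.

Ines reaches Stratus along 3 paths.
Via Basalt → Larkspur: 100% × 30% × 55% = 16.5%.
Via Larkspur: 37% × 55% = 20.35%.
Direct stake: 20% = 20%.
Total: 16.5% + 20.35% + 20% = 56.85%.

56.85%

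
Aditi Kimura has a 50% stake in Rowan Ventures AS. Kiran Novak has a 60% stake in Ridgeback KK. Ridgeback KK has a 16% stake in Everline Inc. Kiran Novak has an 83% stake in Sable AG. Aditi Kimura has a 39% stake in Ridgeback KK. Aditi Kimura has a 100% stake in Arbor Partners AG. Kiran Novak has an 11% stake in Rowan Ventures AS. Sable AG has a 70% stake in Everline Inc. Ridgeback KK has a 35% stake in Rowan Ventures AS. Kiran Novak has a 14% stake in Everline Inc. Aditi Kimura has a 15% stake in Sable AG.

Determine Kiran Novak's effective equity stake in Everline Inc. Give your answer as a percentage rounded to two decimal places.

81.70%

Kiran reaches Everline along 3 paths.
Direct stake: 14% = 14%.
Via Sable: 83% × 70% = 58.1%.
Via Ridgeback: 60% × 16% = 9.6%.
Total: 14% + 58.1% + 9.6% = 81.7%.
Rounded: 81.70%.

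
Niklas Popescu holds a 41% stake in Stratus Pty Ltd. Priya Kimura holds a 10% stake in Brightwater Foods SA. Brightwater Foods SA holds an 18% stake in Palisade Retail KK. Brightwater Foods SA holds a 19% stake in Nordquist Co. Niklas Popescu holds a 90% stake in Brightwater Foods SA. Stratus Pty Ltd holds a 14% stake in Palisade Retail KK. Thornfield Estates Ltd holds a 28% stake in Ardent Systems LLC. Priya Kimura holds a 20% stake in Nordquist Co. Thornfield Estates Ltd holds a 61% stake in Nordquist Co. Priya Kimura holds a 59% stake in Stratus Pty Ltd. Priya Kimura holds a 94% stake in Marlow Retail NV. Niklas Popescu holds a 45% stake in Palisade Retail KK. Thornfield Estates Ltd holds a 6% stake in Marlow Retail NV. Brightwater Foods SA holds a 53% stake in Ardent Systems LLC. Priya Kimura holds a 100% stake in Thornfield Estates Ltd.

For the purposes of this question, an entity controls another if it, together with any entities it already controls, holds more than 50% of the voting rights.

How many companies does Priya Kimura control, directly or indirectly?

Priya holds 59% of Stratus, so Priya controls Stratus.
Priya holds 100% of Thornfield, so Priya controls Thornfield.
Priya and Thornfield together hold 20% + 61% = 81% of Nordquist, so Priya controls Nordquist.
Thornfield and Priya together hold 6% + 94% = 100% of Marlow, so Priya controls Marlow.
No other company's threshold is met.
Priya controls 4 companies.

4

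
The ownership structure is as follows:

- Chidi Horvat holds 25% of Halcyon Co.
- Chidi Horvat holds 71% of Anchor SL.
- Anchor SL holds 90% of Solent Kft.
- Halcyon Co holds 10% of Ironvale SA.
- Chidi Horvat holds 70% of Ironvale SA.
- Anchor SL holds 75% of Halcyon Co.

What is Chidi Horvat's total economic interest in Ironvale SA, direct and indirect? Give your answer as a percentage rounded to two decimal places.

77.83%

Chidi reaches Ironvale along 3 paths.
Direct stake: 70% = 70%.
Via Anchor → Halcyon: 71% × 75% × 10% = 5.325%.
Via Halcyon: 25% × 10% = 2.5%.
Total: 70% + 5.325% + 2.5% = 77.825%.
Rounded: 77.83%.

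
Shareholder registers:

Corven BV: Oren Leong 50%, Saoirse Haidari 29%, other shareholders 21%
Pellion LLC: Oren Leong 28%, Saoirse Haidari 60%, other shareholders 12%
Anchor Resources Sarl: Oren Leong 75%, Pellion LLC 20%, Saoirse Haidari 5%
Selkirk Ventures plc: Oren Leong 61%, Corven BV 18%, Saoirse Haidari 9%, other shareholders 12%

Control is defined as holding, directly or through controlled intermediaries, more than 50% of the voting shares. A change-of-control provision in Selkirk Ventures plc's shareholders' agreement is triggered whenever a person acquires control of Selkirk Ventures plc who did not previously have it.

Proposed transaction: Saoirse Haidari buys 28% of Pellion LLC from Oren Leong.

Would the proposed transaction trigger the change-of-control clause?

No

The purchase adds only to Saoirse's holdings (Oren's stake shrinks), so Saoirse is the only person who could newly come to control Selkirk.
Saoirse holds 60% of Pellion, so Saoirse controls Pellion.
In Selkirk, Saoirse's side holds only 9%, not > 50%.
So before the transaction, Saoirse does not control Selkirk.
After the purchase, Saoirse's direct stake in Pellion rises to 60% + 28% = 88%, and Oren's stake falls to 0%.
Saoirse holds 88% of Pellion, so Saoirse controls Pellion.
After the transaction, Saoirse's side holds 9% of Selkirk, not > 50%, so Saoirse still does not control Selkirk.
No new person acquires control, so the clause is not triggered.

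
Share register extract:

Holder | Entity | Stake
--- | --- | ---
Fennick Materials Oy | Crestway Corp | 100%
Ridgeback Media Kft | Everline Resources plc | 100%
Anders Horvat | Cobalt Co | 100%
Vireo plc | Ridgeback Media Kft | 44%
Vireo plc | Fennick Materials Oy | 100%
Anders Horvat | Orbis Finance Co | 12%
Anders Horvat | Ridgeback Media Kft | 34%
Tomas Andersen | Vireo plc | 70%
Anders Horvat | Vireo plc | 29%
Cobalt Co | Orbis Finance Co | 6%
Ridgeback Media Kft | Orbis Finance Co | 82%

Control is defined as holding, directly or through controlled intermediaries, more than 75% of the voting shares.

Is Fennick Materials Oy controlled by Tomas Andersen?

No

Tomas's largest direct stake is 70% in Vireo, which does not meet the threshold, so Tomas controls no company.
Neither Tomas nor any entity Tomas controls holds any voting interest in Fennick.
So Tomas does not control Fennick.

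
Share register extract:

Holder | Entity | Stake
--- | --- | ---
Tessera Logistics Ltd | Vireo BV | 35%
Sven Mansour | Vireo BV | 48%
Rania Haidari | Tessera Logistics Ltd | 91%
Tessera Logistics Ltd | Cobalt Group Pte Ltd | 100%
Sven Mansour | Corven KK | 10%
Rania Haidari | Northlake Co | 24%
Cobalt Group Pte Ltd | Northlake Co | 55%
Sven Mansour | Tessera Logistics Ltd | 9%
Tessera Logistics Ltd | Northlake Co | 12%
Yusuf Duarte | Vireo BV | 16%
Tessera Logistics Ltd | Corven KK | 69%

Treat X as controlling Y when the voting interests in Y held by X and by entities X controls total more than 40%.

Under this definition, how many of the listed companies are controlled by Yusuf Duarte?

Yusuf's largest direct stake is 16% in Vireo, which does not meet the threshold.
Yusuf controls 0 companies.

0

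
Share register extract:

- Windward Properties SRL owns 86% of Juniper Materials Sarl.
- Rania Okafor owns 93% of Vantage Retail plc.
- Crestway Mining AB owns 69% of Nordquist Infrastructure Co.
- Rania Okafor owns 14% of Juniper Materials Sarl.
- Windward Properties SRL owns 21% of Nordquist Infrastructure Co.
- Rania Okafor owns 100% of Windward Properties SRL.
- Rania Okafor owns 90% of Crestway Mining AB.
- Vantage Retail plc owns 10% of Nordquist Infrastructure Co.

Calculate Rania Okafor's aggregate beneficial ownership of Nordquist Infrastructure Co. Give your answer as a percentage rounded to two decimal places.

Rania reaches Nordquist along 3 paths.
Via Crestway: 90% × 69% = 62.1%.
Via Windward: 100% × 21% = 21%.
Via Vantage: 93% × 10% = 9.3%.
Total: 62.1% + 21% + 9.3% = 92.4%.
Rounded: 92.40%.

92.40%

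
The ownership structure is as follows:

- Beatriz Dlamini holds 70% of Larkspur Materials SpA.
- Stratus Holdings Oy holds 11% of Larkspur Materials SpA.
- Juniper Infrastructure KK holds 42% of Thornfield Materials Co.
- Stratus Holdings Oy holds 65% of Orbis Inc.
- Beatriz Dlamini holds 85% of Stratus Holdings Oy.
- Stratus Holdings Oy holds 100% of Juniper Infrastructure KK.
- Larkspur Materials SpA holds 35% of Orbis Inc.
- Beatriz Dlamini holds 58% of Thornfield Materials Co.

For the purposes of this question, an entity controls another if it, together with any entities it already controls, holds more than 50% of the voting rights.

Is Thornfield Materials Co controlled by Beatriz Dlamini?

Yes

Beatriz holds 85% of Stratus, so Beatriz controls Stratus.
Stratus holds 100% of Juniper, so Beatriz controls Juniper.
Beatriz and Juniper together hold 58% + 42% = 100% of Thornfield, so Beatriz controls Thornfield.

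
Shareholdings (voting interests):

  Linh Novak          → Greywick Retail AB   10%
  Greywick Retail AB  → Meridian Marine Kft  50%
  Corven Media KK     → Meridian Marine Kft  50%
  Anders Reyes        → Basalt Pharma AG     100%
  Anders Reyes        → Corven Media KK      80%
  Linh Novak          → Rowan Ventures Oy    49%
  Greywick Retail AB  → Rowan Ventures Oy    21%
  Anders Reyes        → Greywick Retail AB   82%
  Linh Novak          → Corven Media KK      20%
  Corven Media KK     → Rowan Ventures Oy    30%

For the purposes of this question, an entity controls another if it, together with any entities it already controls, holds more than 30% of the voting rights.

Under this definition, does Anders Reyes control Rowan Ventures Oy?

Anders holds 80% of Corven, so Anders controls Corven.
Anders holds 82% of Greywick, so Anders controls Greywick.
Greywick and Corven together hold 21% + 30% = 51% of Rowan, so Anders controls Rowan.

Yes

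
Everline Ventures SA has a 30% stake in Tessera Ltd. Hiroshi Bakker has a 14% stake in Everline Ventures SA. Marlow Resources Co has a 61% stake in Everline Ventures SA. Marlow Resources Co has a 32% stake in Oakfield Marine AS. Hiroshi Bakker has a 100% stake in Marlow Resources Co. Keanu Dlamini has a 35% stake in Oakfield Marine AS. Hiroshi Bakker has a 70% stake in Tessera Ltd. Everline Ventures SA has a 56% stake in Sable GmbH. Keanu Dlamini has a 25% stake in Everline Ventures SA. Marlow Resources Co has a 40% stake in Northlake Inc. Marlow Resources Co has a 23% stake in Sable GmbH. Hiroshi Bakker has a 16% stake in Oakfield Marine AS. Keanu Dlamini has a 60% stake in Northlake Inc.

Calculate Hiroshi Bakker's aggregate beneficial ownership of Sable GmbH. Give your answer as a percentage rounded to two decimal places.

Hiroshi reaches Sable along 3 paths.
Via Marlow → Everline: 100% × 61% × 56% = 34.16%.
Via Everline: 14% × 56% = 7.84%.
Via Marlow: 100% × 23% = 23%.
Total: 34.16% + 7.84% + 23% = 65%.
Rounded: 65.00%.

65.00%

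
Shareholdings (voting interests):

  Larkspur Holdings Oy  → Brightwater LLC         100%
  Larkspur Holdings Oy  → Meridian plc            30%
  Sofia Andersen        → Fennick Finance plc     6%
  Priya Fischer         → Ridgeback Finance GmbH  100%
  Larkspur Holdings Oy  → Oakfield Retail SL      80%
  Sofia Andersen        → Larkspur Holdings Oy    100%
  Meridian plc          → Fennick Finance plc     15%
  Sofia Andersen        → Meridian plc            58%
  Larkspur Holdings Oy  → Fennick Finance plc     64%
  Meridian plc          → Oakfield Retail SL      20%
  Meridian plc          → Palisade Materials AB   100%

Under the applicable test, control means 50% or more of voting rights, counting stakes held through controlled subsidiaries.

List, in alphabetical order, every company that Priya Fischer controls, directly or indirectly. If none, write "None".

Priya holds 100% of Ridgeback, so Priya controls Ridgeback.
No other company's threshold is met.

Ridgeback Finance GmbH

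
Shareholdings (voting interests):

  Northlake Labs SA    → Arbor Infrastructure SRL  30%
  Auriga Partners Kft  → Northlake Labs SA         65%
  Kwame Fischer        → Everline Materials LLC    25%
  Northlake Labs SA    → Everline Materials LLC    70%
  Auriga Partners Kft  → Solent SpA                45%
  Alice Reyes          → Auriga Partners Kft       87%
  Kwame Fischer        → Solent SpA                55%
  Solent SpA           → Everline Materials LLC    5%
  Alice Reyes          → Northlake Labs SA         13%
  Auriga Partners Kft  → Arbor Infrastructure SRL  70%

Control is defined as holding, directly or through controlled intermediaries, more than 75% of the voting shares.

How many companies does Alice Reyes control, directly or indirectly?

3

Alice holds 87% of Auriga, so Alice controls Auriga.
Alice and Auriga together hold 13% + 65% = 78% of Northlake, so Alice controls Northlake.
Northlake and Auriga together hold 30% + 70% = 100% of Arbor, so Alice controls Arbor.
No other company's threshold is met.
Alice controls 3 companies.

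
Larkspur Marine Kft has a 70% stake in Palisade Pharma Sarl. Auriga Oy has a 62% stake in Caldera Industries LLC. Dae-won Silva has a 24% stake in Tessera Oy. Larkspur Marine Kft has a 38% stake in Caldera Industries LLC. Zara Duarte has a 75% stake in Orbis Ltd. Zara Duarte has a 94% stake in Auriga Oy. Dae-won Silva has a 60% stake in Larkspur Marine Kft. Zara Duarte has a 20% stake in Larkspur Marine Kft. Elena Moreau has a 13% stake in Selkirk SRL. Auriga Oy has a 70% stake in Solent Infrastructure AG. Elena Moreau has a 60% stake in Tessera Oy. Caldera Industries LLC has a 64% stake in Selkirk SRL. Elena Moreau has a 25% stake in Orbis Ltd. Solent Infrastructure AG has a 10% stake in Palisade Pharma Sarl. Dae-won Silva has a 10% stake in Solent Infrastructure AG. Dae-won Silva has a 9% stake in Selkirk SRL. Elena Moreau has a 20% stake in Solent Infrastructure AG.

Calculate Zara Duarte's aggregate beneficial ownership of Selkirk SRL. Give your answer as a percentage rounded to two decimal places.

Zara reaches Selkirk along 2 paths.
Via Larkspur → Caldera: 20% × 38% × 64% = 4.864%.
Via Auriga → Caldera: 94% × 62% × 64% = 37.2992%.
Total: 4.864% + 37.2992% = 42.1632%.
Rounded: 42.16%.

42.16%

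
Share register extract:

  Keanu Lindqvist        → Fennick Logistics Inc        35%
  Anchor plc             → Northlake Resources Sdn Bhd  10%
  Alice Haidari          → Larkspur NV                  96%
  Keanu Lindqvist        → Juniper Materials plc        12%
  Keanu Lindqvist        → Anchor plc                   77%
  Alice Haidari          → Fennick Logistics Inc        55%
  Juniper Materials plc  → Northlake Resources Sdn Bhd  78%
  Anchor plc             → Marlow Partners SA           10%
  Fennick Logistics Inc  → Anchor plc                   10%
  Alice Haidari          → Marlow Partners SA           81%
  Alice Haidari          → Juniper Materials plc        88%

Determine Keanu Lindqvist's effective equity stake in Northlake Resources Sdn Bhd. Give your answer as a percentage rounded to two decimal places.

Keanu reaches Northlake along 3 paths.
Via Fennick → Anchor: 35% × 10% × 10% = 0.35%.
Via Anchor: 77% × 10% = 7.7%.
Via Juniper: 12% × 78% = 9.36%.
Total: 0.35% + 7.7% + 9.36% = 17.41%.

17.41%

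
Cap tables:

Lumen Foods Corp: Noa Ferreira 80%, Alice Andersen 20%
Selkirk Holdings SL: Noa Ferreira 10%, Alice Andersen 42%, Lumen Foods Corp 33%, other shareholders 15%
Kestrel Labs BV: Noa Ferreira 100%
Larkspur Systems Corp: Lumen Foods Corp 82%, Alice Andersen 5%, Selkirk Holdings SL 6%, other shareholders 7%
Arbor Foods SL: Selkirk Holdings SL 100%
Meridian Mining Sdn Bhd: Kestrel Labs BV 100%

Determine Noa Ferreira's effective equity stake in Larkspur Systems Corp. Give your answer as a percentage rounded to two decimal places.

Noa reaches Larkspur along 3 paths.
Via Lumen: 80% × 82% = 65.6%.
Via Selkirk: 10% × 6% = 0.6%.
Via Lumen → Selkirk: 80% × 33% × 6% = 1.584%.
Total: 65.6% + 0.6% + 1.584% = 67.784%.
Rounded: 67.78%.

67.78%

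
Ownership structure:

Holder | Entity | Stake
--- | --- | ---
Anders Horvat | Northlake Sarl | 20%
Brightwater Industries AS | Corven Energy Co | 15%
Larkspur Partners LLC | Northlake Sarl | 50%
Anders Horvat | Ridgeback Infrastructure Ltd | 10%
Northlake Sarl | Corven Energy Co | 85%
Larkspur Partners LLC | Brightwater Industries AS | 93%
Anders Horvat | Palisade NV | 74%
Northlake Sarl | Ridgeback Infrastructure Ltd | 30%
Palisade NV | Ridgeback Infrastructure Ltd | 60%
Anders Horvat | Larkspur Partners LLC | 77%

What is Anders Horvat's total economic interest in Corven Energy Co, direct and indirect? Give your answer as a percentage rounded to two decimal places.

Anders reaches Corven along 3 paths.
Via Northlake: 20% × 85% = 17%.
Via Larkspur → Northlake: 77% × 50% × 85% = 32.725%.
Via Larkspur → Brightwater: 77% × 93% × 15% = 10.7415%.
Total: 17% + 32.725% + 10.7415% = 60.4665%.
Rounded: 60.47%.

60.47%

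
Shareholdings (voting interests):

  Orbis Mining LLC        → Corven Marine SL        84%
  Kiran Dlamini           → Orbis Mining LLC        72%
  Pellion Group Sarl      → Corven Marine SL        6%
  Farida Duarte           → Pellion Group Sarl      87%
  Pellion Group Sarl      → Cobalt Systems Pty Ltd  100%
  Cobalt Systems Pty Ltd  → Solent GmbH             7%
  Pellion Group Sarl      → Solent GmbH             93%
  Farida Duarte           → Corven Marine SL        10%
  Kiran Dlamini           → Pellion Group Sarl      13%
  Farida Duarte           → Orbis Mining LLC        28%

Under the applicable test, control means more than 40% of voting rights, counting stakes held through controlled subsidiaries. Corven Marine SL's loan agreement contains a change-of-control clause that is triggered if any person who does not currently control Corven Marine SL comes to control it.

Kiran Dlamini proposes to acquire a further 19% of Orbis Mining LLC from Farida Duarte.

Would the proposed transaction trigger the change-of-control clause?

The purchase adds only to Kiran's holdings (Farida's stake shrinks), so Kiran is the only person who could newly come to control Corven.
Kiran holds 72% of Orbis, so Kiran controls Orbis.
Orbis holds 84% of Corven, so Kiran controls Corven.
So Kiran already controls Corven before the transaction.
After the purchase, Kiran's direct stake in Orbis rises to 72% + 19% = 91%, and Farida's stake falls to 9%.
Kiran controlled Corven already, so this is not a new person acquiring control; every other person's position is unchanged or reduced.
No new person acquires control, so the clause is not triggered.

No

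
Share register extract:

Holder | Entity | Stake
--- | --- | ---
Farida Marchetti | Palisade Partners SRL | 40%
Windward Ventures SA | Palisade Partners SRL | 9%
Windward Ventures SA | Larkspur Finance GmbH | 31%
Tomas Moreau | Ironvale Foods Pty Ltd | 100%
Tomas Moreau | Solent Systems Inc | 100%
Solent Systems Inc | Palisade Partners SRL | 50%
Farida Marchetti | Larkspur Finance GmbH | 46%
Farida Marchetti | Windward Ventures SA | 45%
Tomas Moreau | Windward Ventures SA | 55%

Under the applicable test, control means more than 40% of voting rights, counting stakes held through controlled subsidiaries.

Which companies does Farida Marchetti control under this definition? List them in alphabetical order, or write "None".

Larkspur Finance GmbH, Palisade Partners SRL, Windward Ventures SA

Farida holds 45% of Windward, so Farida controls Windward.
Windward and Farida together hold 31% + 46% = 77% of Larkspur, so Farida controls Larkspur.
Windward and Farida together hold 9% + 40% = 49% of Palisade, so Farida controls Palisade.
No other company's threshold is met.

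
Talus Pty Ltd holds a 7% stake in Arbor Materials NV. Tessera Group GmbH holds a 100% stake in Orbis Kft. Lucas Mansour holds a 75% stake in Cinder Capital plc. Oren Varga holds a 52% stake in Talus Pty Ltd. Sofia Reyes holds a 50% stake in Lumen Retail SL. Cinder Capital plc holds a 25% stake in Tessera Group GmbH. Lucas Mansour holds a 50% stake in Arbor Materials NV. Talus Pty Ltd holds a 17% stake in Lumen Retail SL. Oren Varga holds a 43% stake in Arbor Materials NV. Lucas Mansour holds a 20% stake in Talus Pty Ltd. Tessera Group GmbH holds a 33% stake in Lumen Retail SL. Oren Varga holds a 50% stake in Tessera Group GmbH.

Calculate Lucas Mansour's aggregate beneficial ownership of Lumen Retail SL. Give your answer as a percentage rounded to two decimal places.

9.59%

Lucas reaches Lumen along 2 paths.
Via Cinder → Tessera: 75% × 25% × 33% = 6.1875%.
Via Talus: 20% × 17% = 3.4%.
Total: 6.1875% + 3.4% = 9.5875%.
Rounded: 9.59%.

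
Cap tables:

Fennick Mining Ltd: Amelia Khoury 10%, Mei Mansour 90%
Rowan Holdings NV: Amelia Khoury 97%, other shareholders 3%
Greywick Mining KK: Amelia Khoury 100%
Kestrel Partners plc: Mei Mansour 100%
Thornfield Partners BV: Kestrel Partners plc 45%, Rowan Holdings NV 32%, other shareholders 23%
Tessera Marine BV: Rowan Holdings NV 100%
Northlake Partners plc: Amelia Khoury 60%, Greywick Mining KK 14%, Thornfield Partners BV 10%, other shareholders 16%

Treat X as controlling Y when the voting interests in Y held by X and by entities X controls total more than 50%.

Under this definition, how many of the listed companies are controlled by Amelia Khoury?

4

Amelia holds 97% of Rowan, so Amelia controls Rowan.
Amelia holds 100% of Greywick, so Amelia controls Greywick.
Rowan holds 100% of Tessera, so Amelia controls Tessera.
Amelia and Greywick together hold 60% + 14% = 74% of Northlake, so Amelia controls Northlake.
No other company's threshold is met.
Amelia controls 4 companies.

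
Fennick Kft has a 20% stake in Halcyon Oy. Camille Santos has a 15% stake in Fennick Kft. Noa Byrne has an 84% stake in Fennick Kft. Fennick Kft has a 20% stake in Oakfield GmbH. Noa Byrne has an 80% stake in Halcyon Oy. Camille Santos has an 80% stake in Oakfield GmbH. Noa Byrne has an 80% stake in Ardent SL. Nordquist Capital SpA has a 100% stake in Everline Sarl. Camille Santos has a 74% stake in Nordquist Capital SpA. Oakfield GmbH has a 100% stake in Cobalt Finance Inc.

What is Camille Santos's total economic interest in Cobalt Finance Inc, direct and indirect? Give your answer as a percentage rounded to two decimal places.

Camille reaches Cobalt along 2 paths.
Via Oakfield: 80% × 100% = 80%.
Via Fennick → Oakfield: 15% × 20% × 100% = 3%.
Total: 80% + 3% = 83%.
Rounded: 83.00%.

83.00%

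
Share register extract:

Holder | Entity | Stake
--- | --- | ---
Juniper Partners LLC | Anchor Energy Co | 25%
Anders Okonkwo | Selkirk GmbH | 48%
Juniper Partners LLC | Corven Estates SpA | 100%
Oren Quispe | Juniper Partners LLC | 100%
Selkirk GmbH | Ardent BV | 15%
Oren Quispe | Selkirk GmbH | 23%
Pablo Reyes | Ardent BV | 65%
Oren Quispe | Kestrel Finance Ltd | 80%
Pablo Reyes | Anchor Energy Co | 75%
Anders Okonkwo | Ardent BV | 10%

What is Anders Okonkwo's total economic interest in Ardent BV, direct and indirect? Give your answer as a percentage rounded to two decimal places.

Anders reaches Ardent along 2 paths.
Via Selkirk: 48% × 15% = 7.2%.
Direct stake: 10% = 10%.
Total: 7.2% + 10% = 17.2%.
Rounded: 17.20%.

17.20%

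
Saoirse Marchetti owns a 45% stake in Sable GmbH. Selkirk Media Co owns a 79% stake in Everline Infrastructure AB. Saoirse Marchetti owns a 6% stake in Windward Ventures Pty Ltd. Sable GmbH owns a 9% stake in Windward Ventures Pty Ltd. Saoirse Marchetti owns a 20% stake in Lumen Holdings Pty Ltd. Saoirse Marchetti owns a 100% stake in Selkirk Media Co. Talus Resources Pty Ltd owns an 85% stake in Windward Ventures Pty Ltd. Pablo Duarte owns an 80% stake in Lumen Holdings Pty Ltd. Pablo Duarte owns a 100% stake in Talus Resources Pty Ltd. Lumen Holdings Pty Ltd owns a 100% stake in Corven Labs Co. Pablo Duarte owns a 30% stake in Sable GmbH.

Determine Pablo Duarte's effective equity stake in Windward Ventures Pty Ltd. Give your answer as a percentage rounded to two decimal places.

87.70%

Pablo reaches Windward along 2 paths.
Via Sable: 30% × 9% = 2.7%.
Via Talus: 100% × 85% = 85%.
Total: 2.7% + 85% = 87.7%.
Rounded: 87.70%.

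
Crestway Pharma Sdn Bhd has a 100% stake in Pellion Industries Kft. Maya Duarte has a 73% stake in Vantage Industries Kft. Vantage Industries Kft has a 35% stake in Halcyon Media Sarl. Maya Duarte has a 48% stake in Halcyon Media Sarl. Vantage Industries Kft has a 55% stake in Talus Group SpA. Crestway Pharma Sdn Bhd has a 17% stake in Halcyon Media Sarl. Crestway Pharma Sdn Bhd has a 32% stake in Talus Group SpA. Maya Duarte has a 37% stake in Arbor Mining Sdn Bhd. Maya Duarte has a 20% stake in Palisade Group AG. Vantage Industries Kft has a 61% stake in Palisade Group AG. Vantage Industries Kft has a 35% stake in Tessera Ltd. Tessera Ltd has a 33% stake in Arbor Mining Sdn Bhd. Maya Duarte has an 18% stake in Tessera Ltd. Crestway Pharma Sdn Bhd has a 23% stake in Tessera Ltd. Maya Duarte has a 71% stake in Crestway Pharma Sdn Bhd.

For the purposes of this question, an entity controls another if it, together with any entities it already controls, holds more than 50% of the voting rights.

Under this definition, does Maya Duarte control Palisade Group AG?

Yes

Maya holds 73% of Vantage, so Maya controls Vantage.
Maya and Vantage together hold 20% + 61% = 81% of Palisade, so Maya controls Palisade.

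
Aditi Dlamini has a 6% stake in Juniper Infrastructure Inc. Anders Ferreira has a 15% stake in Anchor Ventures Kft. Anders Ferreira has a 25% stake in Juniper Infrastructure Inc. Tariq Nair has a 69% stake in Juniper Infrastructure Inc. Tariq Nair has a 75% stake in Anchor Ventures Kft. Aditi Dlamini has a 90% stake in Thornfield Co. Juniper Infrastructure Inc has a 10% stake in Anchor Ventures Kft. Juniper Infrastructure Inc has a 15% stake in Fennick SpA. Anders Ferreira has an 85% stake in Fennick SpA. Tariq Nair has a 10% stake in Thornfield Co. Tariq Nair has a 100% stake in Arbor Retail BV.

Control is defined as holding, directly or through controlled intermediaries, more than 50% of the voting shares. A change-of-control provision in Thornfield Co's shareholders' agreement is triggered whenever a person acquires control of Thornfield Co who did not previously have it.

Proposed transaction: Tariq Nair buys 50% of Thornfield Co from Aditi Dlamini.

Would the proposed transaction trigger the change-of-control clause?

The purchase adds only to Tariq's holdings (Aditi's stake shrinks), so Tariq is the only person who could newly come to control Thornfield.
Tariq holds 69% of Juniper, so Tariq controls Juniper.
Tariq holds 100% of Arbor, so Tariq controls Arbor.
Tariq and Juniper together hold 75% + 10% = 85% of Anchor, so Tariq controls Anchor.
In Thornfield, Tariq's side holds only 10%, not > 50%.
So before the transaction, Tariq does not control Thornfield.
After the purchase, Tariq's direct stake in Thornfield rises to 10% + 50% = 60%, and Aditi's stake falls to 40%.
Tariq holds 60% of Thornfield, so Tariq controls Thornfield.
Tariq did not control Thornfield before and does after, so the clause is triggered.

Yes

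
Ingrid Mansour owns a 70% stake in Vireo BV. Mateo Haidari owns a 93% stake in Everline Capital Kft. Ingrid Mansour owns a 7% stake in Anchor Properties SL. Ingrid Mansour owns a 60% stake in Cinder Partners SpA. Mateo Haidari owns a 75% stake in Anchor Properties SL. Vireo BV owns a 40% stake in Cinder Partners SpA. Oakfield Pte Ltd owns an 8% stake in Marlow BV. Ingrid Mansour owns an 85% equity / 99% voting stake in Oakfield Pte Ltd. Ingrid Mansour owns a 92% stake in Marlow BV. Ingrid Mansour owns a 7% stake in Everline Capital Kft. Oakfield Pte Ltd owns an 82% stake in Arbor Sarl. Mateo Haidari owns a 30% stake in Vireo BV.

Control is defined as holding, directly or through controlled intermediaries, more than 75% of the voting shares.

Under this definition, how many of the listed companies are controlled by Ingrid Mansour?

Ingrid holds 99% of Oakfield, so Ingrid controls Oakfield.
Oakfield and Ingrid together hold 8% + 92% = 100% of Marlow, so Ingrid controls Marlow.
Oakfield holds 82% of Arbor, so Ingrid controls Arbor.
No other company's threshold is met.
Ingrid controls 3 companies.

3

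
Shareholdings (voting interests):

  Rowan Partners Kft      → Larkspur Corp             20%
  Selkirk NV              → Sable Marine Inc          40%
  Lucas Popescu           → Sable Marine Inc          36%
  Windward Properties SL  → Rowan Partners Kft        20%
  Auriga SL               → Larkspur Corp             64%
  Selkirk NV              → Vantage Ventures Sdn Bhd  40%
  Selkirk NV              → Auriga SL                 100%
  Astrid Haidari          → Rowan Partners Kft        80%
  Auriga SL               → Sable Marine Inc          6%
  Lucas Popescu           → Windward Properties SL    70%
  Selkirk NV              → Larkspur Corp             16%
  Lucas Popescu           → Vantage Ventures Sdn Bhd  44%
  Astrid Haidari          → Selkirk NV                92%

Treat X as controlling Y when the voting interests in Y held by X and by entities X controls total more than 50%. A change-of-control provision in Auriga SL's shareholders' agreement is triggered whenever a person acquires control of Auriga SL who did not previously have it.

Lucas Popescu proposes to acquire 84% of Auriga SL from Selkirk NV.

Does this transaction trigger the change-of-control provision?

The purchase adds only to Lucas's holdings (Selkirk's stake shrinks), so Lucas is the only person who could newly come to control Auriga.
Lucas holds 70% of Windward, so Lucas controls Windward.
Neither Lucas nor any entity Lucas controls holds any voting interest in Auriga.
So before the transaction, Lucas does not control Auriga.
After the purchase, Lucas holds 84% of Auriga directly, and Selkirk's stake falls to 16%.
Lucas holds 84% of Auriga, so Lucas controls Auriga.
Lucas did not control Auriga before and does after, so the clause is triggered.

Yes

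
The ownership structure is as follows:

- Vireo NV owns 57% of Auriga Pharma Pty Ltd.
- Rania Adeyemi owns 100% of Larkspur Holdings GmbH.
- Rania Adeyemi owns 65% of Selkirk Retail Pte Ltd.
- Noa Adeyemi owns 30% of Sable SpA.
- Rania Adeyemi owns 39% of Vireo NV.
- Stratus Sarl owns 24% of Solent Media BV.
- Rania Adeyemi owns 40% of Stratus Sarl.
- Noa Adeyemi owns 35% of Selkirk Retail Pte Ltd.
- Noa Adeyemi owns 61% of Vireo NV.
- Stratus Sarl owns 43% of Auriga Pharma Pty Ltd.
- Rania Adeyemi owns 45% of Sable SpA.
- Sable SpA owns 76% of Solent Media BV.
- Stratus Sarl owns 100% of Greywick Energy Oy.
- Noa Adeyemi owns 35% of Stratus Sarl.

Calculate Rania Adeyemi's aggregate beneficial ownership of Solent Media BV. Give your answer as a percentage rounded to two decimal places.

Rania reaches Solent along 2 paths.
Via Sable: 45% × 76% = 34.2%.
Via Stratus: 40% × 24% = 9.6%.
Total: 34.2% + 9.6% = 43.8%.
Rounded: 43.80%.

43.80%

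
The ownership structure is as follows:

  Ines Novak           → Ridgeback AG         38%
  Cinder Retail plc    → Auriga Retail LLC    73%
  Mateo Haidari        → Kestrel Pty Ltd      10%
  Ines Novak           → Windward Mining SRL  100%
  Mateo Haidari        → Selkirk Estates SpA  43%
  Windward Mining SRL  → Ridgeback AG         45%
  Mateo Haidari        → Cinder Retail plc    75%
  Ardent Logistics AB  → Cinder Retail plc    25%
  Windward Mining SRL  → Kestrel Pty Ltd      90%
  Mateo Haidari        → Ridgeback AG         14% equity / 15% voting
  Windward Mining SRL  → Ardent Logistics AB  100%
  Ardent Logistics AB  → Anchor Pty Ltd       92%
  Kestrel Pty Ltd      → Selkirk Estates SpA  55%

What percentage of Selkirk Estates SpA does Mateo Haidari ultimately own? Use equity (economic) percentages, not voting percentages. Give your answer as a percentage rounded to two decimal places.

Mateo reaches Selkirk along 2 paths.
Direct stake: 43% = 43%.
Via Kestrel: 10% × 55% = 5.5%.
Total: 43% + 5.5% = 48.5%.
Rounded: 48.50%.

48.50%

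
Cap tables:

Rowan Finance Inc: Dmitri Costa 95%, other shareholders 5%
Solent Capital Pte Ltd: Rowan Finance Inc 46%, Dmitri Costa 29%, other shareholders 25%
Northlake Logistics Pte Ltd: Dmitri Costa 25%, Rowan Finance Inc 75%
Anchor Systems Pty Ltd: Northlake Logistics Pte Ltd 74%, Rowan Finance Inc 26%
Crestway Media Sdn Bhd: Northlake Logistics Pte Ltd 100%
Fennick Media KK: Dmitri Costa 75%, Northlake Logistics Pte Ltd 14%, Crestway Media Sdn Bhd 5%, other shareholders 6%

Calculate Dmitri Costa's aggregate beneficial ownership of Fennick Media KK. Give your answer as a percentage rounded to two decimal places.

Dmitri reaches Fennick along 5 paths.
Direct stake: 75% = 75%.
Via Northlake: 25% × 14% = 3.5%.
Via Rowan → Northlake: 95% × 75% × 14% = 9.975%.
Via Northlake → Crestway: 25% × 100% × 5% = 1.25%.
Via Rowan → Northlake → Crestway: 95% × 75% × 100% × 5% = 3.5625%.
Total: 75% + 3.5% + 9.975% + 1.25% + 3.5625% = 93.2875%.
Rounded: 93.29%.

93.29%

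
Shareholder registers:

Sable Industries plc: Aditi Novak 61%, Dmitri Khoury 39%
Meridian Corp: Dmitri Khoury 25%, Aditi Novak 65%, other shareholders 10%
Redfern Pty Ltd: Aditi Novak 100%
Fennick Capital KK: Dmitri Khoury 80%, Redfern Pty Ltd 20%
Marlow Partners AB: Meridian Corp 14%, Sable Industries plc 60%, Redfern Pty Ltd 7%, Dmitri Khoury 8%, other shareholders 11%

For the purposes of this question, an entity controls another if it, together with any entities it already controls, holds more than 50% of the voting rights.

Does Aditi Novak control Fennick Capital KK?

Aditi holds 61% of Sable, so Aditi controls Sable.
Aditi holds 65% of Meridian, so Aditi controls Meridian.
Aditi holds 100% of Redfern, so Aditi controls Redfern.
Meridian and Sable and Redfern together hold 14% + 60% + 7% = 81% of Marlow, so Aditi controls Marlow.
In Fennick, Aditi's side holds only 20%, not > 50%.
So Aditi does not control Fennick.

No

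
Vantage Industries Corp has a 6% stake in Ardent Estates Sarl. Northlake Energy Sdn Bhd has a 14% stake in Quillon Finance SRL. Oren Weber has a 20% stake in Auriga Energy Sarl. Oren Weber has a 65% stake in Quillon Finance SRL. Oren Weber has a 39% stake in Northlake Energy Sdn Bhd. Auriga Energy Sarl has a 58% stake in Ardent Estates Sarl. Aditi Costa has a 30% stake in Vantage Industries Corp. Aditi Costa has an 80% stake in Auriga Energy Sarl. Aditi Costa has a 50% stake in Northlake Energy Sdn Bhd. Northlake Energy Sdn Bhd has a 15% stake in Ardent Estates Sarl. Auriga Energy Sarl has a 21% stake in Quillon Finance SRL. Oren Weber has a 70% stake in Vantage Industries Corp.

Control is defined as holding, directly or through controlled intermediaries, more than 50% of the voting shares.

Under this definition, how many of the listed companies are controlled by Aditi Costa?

Aditi holds 80% of Auriga, so Aditi controls Auriga.
Auriga holds 58% of Ardent, so Aditi controls Ardent.
No other company's threshold is met.
Aditi controls 2 companies.

2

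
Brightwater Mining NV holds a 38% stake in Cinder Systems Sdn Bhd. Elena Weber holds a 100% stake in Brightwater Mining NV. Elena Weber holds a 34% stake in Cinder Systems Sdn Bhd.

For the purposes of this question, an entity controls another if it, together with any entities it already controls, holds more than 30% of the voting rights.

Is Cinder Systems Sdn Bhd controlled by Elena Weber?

Elena holds 100% of Brightwater, so Elena controls Brightwater.
Brightwater and Elena together hold 38% + 34% = 72% of Cinder, so Elena controls Cinder.

Yes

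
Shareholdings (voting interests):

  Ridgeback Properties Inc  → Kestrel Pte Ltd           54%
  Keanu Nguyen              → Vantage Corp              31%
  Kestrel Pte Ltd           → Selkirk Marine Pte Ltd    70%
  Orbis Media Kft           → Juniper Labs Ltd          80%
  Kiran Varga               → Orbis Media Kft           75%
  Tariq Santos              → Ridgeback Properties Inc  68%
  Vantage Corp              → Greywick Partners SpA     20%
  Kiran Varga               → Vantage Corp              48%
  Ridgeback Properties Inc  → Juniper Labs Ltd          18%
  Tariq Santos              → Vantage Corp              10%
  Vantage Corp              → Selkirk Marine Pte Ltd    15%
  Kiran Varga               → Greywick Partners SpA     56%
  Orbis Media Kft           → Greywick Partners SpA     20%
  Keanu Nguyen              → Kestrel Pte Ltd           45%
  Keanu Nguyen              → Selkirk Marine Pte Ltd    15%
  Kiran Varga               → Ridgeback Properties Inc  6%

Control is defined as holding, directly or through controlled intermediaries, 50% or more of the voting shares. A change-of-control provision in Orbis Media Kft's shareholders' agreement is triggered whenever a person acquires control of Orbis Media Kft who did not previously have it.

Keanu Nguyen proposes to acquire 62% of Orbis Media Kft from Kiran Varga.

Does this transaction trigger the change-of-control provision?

The purchase adds only to Keanu's holdings (Kiran's stake shrinks), so Keanu is the only person who could newly come to control Orbis.
Keanu's largest direct stake is 45% in Kestrel, which does not meet the threshold, so Keanu controls no company.
Neither Keanu nor any entity Keanu controls holds any voting interest in Orbis.
So before the transaction, Keanu does not control Orbis.
After the purchase, Keanu holds 62% of Orbis directly, and Kiran's stake falls to 13%.
Keanu holds 62% of Orbis, so Keanu controls Orbis.
Keanu did not control Orbis before and does after, so the clause is triggered.

Yes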